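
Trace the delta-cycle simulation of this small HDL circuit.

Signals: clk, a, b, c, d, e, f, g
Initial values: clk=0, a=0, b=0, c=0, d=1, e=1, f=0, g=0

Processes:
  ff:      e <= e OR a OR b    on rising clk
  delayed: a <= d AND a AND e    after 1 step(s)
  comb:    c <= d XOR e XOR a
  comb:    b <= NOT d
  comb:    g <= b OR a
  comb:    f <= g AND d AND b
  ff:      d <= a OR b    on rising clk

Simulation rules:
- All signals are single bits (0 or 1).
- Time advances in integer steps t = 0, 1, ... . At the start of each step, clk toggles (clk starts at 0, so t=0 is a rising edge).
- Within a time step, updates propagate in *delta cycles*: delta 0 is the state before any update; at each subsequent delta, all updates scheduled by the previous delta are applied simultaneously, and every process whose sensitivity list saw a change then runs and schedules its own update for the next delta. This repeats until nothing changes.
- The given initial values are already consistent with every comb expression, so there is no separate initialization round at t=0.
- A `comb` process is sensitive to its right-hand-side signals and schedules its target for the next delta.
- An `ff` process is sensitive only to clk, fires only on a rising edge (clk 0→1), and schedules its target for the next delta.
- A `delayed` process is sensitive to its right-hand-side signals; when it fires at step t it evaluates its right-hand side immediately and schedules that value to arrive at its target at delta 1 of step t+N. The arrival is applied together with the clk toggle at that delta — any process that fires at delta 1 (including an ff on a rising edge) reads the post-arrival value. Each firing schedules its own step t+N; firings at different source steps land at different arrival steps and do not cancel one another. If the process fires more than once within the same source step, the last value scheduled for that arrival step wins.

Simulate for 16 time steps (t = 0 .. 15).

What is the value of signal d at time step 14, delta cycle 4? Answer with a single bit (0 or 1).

t=0 Δ0: g=0 a=0 clk=0 c=0 e=1 f=0 b=0 d=1
  Δ1: clk:0→1
  Δ2: d:1→0
  Δ3: c:0→1, b:0→1
  Δ4: g:0→1
  (4Δ to stable)
t=1 Δ0: g=1 a=0 clk=1 c=1 e=1 f=0 b=1 d=0
  Δ1: clk:1→0
  (1Δ to stable)
t=2 Δ0: g=1 a=0 clk=0 c=1 e=1 f=0 b=1 d=0
  Δ1: clk:0→1
  Δ2: d:0→1
  Δ3: c:1→0, f:0→1, b:1→0
  Δ4: g:1→0, f:1→0
  (4Δ to stable)
t=3 Δ0: g=0 a=0 clk=1 c=0 e=1 f=0 b=0 d=1
  Δ1: clk:1→0
  (1Δ to stable)
t=4 Δ0: g=0 a=0 clk=0 c=0 e=1 f=0 b=0 d=1
  Δ1: clk:0→1
  Δ2: d:1→0
  Δ3: c:0→1, b:0→1
  Δ4: g:0→1
  (4Δ to stable)
t=5 Δ0: g=1 a=0 clk=1 c=1 e=1 f=0 b=1 d=0
  Δ1: clk:1→0
  (1Δ to stable)
t=6 Δ0: g=1 a=0 clk=0 c=1 e=1 f=0 b=1 d=0
  Δ1: clk:0→1
  Δ2: d:0→1
  Δ3: c:1→0, f:0→1, b:1→0
  Δ4: g:1→0, f:1→0
  (4Δ to stable)
t=7 Δ0: g=0 a=0 clk=1 c=0 e=1 f=0 b=0 d=1
  Δ1: clk:1→0
  (1Δ to stable)
t=8 Δ0: g=0 a=0 clk=0 c=0 e=1 f=0 b=0 d=1
  Δ1: clk:0→1
  Δ2: d:1→0
  Δ3: c:0→1, b:0→1
  Δ4: g:0→1
  (4Δ to stable)
t=9 Δ0: g=1 a=0 clk=1 c=1 e=1 f=0 b=1 d=0
  Δ1: clk:1→0
  (1Δ to stable)
t=10 Δ0: g=1 a=0 clk=0 c=1 e=1 f=0 b=1 d=0
  Δ1: clk:0→1
  Δ2: d:0→1
  Δ3: c:1→0, f:0→1, b:1→0
  Δ4: g:1→0, f:1→0
  (4Δ to stable)
t=11 Δ0: g=0 a=0 clk=1 c=0 e=1 f=0 b=0 d=1
  Δ1: clk:1→0
  (1Δ to stable)
t=12 Δ0: g=0 a=0 clk=0 c=0 e=1 f=0 b=0 d=1
  Δ1: clk:0→1
  Δ2: d:1→0
  Δ3: c:0→1, b:0→1
  Δ4: g:0→1
  (4Δ to stable)
t=13 Δ0: g=1 a=0 clk=1 c=1 e=1 f=0 b=1 d=0
  Δ1: clk:1→0
  (1Δ to stable)
t=14 Δ0: g=1 a=0 clk=0 c=1 e=1 f=0 b=1 d=0
  Δ1: clk:0→1
  Δ2: d:0→1
  Δ3: c:1→0, f:0→1, b:1→0
  Δ4: g:1→0, f:1→0
  (4Δ to stable)
t=15 Δ0: g=0 a=0 clk=1 c=0 e=1 f=0 b=0 d=1
  Δ1: clk:1→0
  (1Δ to stable)

1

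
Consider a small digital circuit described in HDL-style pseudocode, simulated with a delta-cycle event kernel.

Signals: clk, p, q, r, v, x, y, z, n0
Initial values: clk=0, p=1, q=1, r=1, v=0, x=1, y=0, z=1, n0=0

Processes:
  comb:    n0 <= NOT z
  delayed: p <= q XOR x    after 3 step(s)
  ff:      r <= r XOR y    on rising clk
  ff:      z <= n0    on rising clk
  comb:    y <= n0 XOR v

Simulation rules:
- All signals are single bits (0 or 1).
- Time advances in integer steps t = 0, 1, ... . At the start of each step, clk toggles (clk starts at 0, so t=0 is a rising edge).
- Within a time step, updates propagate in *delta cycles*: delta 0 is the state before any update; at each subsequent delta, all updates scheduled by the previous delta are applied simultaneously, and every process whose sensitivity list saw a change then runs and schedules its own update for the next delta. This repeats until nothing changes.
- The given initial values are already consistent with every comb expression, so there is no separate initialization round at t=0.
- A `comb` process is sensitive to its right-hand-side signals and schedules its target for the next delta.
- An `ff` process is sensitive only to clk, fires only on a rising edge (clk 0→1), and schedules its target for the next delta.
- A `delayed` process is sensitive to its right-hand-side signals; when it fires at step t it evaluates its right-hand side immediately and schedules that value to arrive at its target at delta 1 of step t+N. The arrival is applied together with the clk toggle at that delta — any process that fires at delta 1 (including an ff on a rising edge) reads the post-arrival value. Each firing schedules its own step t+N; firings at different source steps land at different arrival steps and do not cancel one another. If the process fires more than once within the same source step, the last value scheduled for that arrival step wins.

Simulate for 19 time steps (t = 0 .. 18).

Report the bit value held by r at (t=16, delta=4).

1

t0.Δ0 x=1 r=1 y=0 q=1 v=0 p=1 z=1 n0=0 clk=0
t0.Δ1 x=1 r=1 y=0 q=1 v=0 p=1 z=1 n0=0 clk=1
t0.Δ2 x=1 r=1 y=0 q=1 v=0 p=1 z=0 n0=0 clk=1
t0.Δ3 x=1 r=1 y=0 q=1 v=0 p=1 z=0 n0=1 clk=1
t0.Δ4 x=1 r=1 y=1 q=1 v=0 p=1 z=0 n0=1 clk=1
t1.Δ0 x=1 r=1 y=1 q=1 v=0 p=1 z=0 n0=1 clk=1
t1.Δ1 x=1 r=1 y=1 q=1 v=0 p=1 z=0 n0=1 clk=0
t2.Δ0 x=1 r=1 y=1 q=1 v=0 p=1 z=0 n0=1 clk=0
t2.Δ1 x=1 r=1 y=1 q=1 v=0 p=1 z=0 n0=1 clk=1
t2.Δ2 x=1 r=0 y=1 q=1 v=0 p=1 z=1 n0=1 clk=1
t2.Δ3 x=1 r=0 y=1 q=1 v=0 p=1 z=1 n0=0 clk=1
t2.Δ4 x=1 r=0 y=0 q=1 v=0 p=1 z=1 n0=0 clk=1
t3.Δ0 x=1 r=0 y=0 q=1 v=0 p=1 z=1 n0=0 clk=1
t3.Δ1 x=1 r=0 y=0 q=1 v=0 p=1 z=1 n0=0 clk=0
t4.Δ0 x=1 r=0 y=0 q=1 v=0 p=1 z=1 n0=0 clk=0
t4.Δ1 x=1 r=0 y=0 q=1 v=0 p=1 z=1 n0=0 clk=1
t4.Δ2 x=1 r=0 y=0 q=1 v=0 p=1 z=0 n0=0 clk=1
t4.Δ3 x=1 r=0 y=0 q=1 v=0 p=1 z=0 n0=1 clk=1
t4.Δ4 x=1 r=0 y=1 q=1 v=0 p=1 z=0 n0=1 clk=1
t5.Δ0 x=1 r=0 y=1 q=1 v=0 p=1 z=0 n0=1 clk=1
t5.Δ1 x=1 r=0 y=1 q=1 v=0 p=1 z=0 n0=1 clk=0
t6.Δ0 x=1 r=0 y=1 q=1 v=0 p=1 z=0 n0=1 clk=0
t6.Δ1 x=1 r=0 y=1 q=1 v=0 p=1 z=0 n0=1 clk=1
t6.Δ2 x=1 r=1 y=1 q=1 v=0 p=1 z=1 n0=1 clk=1
t6.Δ3 x=1 r=1 y=1 q=1 v=0 p=1 z=1 n0=0 clk=1
t6.Δ4 x=1 r=1 y=0 q=1 v=0 p=1 z=1 n0=0 clk=1
t7.Δ0 x=1 r=1 y=0 q=1 v=0 p=1 z=1 n0=0 clk=1
t7.Δ1 x=1 r=1 y=0 q=1 v=0 p=1 z=1 n0=0 clk=0
t8.Δ0 x=1 r=1 y=0 q=1 v=0 p=1 z=1 n0=0 clk=0
t8.Δ1 x=1 r=1 y=0 q=1 v=0 p=1 z=1 n0=0 clk=1
t8.Δ2 x=1 r=1 y=0 q=1 v=0 p=1 z=0 n0=0 clk=1
t8.Δ3 x=1 r=1 y=0 q=1 v=0 p=1 z=0 n0=1 clk=1
t8.Δ4 x=1 r=1 y=1 q=1 v=0 p=1 z=0 n0=1 clk=1
t9.Δ0 x=1 r=1 y=1 q=1 v=0 p=1 z=0 n0=1 clk=1
t9.Δ1 x=1 r=1 y=1 q=1 v=0 p=1 z=0 n0=1 clk=0
t10.Δ0 x=1 r=1 y=1 q=1 v=0 p=1 z=0 n0=1 clk=0
t10.Δ1 x=1 r=1 y=1 q=1 v=0 p=1 z=0 n0=1 clk=1
t10.Δ2 x=1 r=0 y=1 q=1 v=0 p=1 z=1 n0=1 clk=1
t10.Δ3 x=1 r=0 y=1 q=1 v=0 p=1 z=1 n0=0 clk=1
t10.Δ4 x=1 r=0 y=0 q=1 v=0 p=1 z=1 n0=0 clk=1
t11.Δ0 x=1 r=0 y=0 q=1 v=0 p=1 z=1 n0=0 clk=1
t11.Δ1 x=1 r=0 y=0 q=1 v=0 p=1 z=1 n0=0 clk=0
t12.Δ0 x=1 r=0 y=0 q=1 v=0 p=1 z=1 n0=0 clk=0
t12.Δ1 x=1 r=0 y=0 q=1 v=0 p=1 z=1 n0=0 clk=1
t12.Δ2 x=1 r=0 y=0 q=1 v=0 p=1 z=0 n0=0 clk=1
t12.Δ3 x=1 r=0 y=0 q=1 v=0 p=1 z=0 n0=1 clk=1
t12.Δ4 x=1 r=0 y=1 q=1 v=0 p=1 z=0 n0=1 clk=1
t13.Δ0 x=1 r=0 y=1 q=1 v=0 p=1 z=0 n0=1 clk=1
t13.Δ1 x=1 r=0 y=1 q=1 v=0 p=1 z=0 n0=1 clk=0
t14.Δ0 x=1 r=0 y=1 q=1 v=0 p=1 z=0 n0=1 clk=0
t14.Δ1 x=1 r=0 y=1 q=1 v=0 p=1 z=0 n0=1 clk=1
t14.Δ2 x=1 r=1 y=1 q=1 v=0 p=1 z=1 n0=1 clk=1
t14.Δ3 x=1 r=1 y=1 q=1 v=0 p=1 z=1 n0=0 clk=1
t14.Δ4 x=1 r=1 y=0 q=1 v=0 p=1 z=1 n0=0 clk=1
t15.Δ0 x=1 r=1 y=0 q=1 v=0 p=1 z=1 n0=0 clk=1
t15.Δ1 x=1 r=1 y=0 q=1 v=0 p=1 z=1 n0=0 clk=0
t16.Δ0 x=1 r=1 y=0 q=1 v=0 p=1 z=1 n0=0 clk=0
t16.Δ1 x=1 r=1 y=0 q=1 v=0 p=1 z=1 n0=0 clk=1
t16.Δ2 x=1 r=1 y=0 q=1 v=0 p=1 z=0 n0=0 clk=1
t16.Δ3 x=1 r=1 y=0 q=1 v=0 p=1 z=0 n0=1 clk=1
t16.Δ4 x=1 r=1 y=1 q=1 v=0 p=1 z=0 n0=1 clk=1
t17.Δ0 x=1 r=1 y=1 q=1 v=0 p=1 z=0 n0=1 clk=1
t17.Δ1 x=1 r=1 y=1 q=1 v=0 p=1 z=0 n0=1 clk=0
t18.Δ0 x=1 r=1 y=1 q=1 v=0 p=1 z=0 n0=1 clk=0
t18.Δ1 x=1 r=1 y=1 q=1 v=0 p=1 z=0 n0=1 clk=1
t18.Δ2 x=1 r=0 y=1 q=1 v=0 p=1 z=1 n0=1 clk=1
t18.Δ3 x=1 r=0 y=1 q=1 v=0 p=1 z=1 n0=0 clk=1
t18.Δ4 x=1 r=0 y=0 q=1 v=0 p=1 z=1 n0=0 clk=1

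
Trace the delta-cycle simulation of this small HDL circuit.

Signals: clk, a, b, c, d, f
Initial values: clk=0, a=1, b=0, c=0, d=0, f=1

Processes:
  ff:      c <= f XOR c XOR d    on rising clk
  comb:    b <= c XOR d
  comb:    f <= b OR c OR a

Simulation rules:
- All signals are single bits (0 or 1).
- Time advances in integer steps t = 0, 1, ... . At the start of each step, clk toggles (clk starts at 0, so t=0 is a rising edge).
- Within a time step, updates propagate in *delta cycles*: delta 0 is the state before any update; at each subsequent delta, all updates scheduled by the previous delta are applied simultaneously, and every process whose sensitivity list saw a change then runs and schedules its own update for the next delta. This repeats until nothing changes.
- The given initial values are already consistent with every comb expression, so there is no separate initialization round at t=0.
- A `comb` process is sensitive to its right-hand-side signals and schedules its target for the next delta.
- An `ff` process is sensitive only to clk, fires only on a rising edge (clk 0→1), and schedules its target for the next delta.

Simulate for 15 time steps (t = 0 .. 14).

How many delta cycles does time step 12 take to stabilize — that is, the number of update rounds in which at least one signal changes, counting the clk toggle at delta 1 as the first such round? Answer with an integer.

3

t=0 Δ0: clk=0 d=0 b=0 a=1 c=0 f=1
  Δ1: clk:0→1
  Δ2: c:0→1
  Δ3: b:0→1
  (3Δ to stable)
t=1 Δ0: clk=1 d=0 b=1 a=1 c=1 f=1
  Δ1: clk:1→0
  (1Δ to stable)
t=2 Δ0: clk=0 d=0 b=1 a=1 c=1 f=1
  Δ1: clk:0→1
  Δ2: c:1→0
  Δ3: b:1→0
  (3Δ to stable)
t=3 Δ0: clk=1 d=0 b=0 a=1 c=0 f=1
  Δ1: clk:1→0
  (1Δ to stable)
t=4 Δ0: clk=0 d=0 b=0 a=1 c=0 f=1
  Δ1: clk:0→1
  Δ2: c:0→1
  Δ3: b:0→1
  (3Δ to stable)
t=5 Δ0: clk=1 d=0 b=1 a=1 c=1 f=1
  Δ1: clk:1→0
  (1Δ to stable)
t=6 Δ0: clk=0 d=0 b=1 a=1 c=1 f=1
  Δ1: clk:0→1
  Δ2: c:1→0
  Δ3: b:1→0
  (3Δ to stable)
t=7 Δ0: clk=1 d=0 b=0 a=1 c=0 f=1
  Δ1: clk:1→0
  (1Δ to stable)
t=8 Δ0: clk=0 d=0 b=0 a=1 c=0 f=1
  Δ1: clk:0→1
  Δ2: c:0→1
  Δ3: b:0→1
  (3Δ to stable)
t=9 Δ0: clk=1 d=0 b=1 a=1 c=1 f=1
  Δ1: clk:1→0
  (1Δ to stable)
t=10 Δ0: clk=0 d=0 b=1 a=1 c=1 f=1
  Δ1: clk:0→1
  Δ2: c:1→0
  Δ3: b:1→0
  (3Δ to stable)
t=11 Δ0: clk=1 d=0 b=0 a=1 c=0 f=1
  Δ1: clk:1→0
  (1Δ to stable)
t=12 Δ0: clk=0 d=0 b=0 a=1 c=0 f=1
  Δ1: clk:0→1
  Δ2: c:0→1
  Δ3: b:0→1
  (3Δ to stable)
t=13 Δ0: clk=1 d=0 b=1 a=1 c=1 f=1
  Δ1: clk:1→0
  (1Δ to stable)
t=14 Δ0: clk=0 d=0 b=1 a=1 c=1 f=1
  Δ1: clk:0→1
  Δ2: c:1→0
  Δ3: b:1→0
  (3Δ to stable)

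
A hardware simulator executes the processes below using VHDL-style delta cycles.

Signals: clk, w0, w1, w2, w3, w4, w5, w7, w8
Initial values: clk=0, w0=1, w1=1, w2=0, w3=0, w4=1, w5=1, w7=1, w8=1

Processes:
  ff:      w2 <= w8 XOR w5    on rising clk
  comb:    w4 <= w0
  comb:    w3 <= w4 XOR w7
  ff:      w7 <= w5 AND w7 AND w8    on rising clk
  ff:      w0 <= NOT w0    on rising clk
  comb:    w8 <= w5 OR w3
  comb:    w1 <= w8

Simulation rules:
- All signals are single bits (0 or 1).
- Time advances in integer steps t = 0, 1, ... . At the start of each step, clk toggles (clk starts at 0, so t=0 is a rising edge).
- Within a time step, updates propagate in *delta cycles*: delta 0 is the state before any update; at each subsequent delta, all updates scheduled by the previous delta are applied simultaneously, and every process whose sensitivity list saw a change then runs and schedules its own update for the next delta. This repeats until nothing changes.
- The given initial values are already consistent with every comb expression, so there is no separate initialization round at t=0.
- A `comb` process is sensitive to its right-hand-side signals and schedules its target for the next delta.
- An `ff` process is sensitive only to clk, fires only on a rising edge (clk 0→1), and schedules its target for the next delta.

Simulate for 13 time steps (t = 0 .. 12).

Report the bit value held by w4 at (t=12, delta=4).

0

t=0 Δ0: clk=0 w5=1 w1=1 w3=0 w4=1 w7=1 w0=1 w8=1 w2=0
  Δ1: clk:0→1
  Δ2: w0:1→0
  Δ3: w4:1→0
  Δ4: w3:0→1
  (4Δ to stable)
t=1 Δ0: clk=1 w5=1 w1=1 w3=1 w4=0 w7=1 w0=0 w8=1 w2=0
  Δ1: clk:1→0
  (1Δ to stable)
t=2 Δ0: clk=0 w5=1 w1=1 w3=1 w4=0 w7=1 w0=0 w8=1 w2=0
  Δ1: clk:0→1
  Δ2: w0:0→1
  Δ3: w4:0→1
  Δ4: w3:1→0
  (4Δ to stable)
t=3 Δ0: clk=1 w5=1 w1=1 w3=0 w4=1 w7=1 w0=1 w8=1 w2=0
  Δ1: clk:1→0
  (1Δ to stable)
t=4 Δ0: clk=0 w5=1 w1=1 w3=0 w4=1 w7=1 w0=1 w8=1 w2=0
  Δ1: clk:0→1
  Δ2: w0:1→0
  Δ3: w4:1→0
  Δ4: w3:0→1
  (4Δ to stable)
t=5 Δ0: clk=1 w5=1 w1=1 w3=1 w4=0 w7=1 w0=0 w8=1 w2=0
  Δ1: clk:1→0
  (1Δ to stable)
t=6 Δ0: clk=0 w5=1 w1=1 w3=1 w4=0 w7=1 w0=0 w8=1 w2=0
  Δ1: clk:0→1
  Δ2: w0:0→1
  Δ3: w4:0→1
  Δ4: w3:1→0
  (4Δ to stable)
t=7 Δ0: clk=1 w5=1 w1=1 w3=0 w4=1 w7=1 w0=1 w8=1 w2=0
  Δ1: clk:1→0
  (1Δ to stable)
t=8 Δ0: clk=0 w5=1 w1=1 w3=0 w4=1 w7=1 w0=1 w8=1 w2=0
  Δ1: clk:0→1
  Δ2: w0:1→0
  Δ3: w4:1→0
  Δ4: w3:0→1
  (4Δ to stable)
t=9 Δ0: clk=1 w5=1 w1=1 w3=1 w4=0 w7=1 w0=0 w8=1 w2=0
  Δ1: clk:1→0
  (1Δ to stable)
t=10 Δ0: clk=0 w5=1 w1=1 w3=1 w4=0 w7=1 w0=0 w8=1 w2=0
  Δ1: clk:0→1
  Δ2: w0:0→1
  Δ3: w4:0→1
  Δ4: w3:1→0
  (4Δ to stable)
t=11 Δ0: clk=1 w5=1 w1=1 w3=0 w4=1 w7=1 w0=1 w8=1 w2=0
  Δ1: clk:1→0
  (1Δ to stable)
t=12 Δ0: clk=0 w5=1 w1=1 w3=0 w4=1 w7=1 w0=1 w8=1 w2=0
  Δ1: clk:0→1
  Δ2: w0:1→0
  Δ3: w4:1→0
  Δ4: w3:0→1
  (4Δ to stable)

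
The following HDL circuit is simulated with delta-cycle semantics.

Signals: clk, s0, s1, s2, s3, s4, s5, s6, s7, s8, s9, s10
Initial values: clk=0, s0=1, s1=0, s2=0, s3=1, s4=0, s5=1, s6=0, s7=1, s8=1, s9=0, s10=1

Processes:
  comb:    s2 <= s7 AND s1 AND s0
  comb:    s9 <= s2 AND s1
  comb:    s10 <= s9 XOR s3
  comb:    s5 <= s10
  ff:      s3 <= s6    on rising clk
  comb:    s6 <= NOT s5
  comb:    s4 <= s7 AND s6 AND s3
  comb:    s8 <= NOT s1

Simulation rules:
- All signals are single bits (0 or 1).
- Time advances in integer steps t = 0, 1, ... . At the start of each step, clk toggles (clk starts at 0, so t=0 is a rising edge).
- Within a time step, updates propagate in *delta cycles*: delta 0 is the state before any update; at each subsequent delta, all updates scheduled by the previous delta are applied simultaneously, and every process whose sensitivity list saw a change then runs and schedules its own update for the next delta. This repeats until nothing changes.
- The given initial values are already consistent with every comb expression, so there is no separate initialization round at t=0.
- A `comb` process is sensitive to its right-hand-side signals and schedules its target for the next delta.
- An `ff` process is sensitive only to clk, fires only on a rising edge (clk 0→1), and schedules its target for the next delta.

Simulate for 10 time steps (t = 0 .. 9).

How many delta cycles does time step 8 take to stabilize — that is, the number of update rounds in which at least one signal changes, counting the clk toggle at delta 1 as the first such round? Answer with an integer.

t=0 Δ0: s0=1 s4=0 s6=0 s10=1 s2=0 s1=0 s5=1 s9=0 clk=0 s3=1 s8=1 s7=1
  Δ1: clk:0→1
  Δ2: s3:1→0
  Δ3: s10:1→0
  Δ4: s5:1→0
  Δ5: s6:0→1
  (5Δ to stable)
t=1 Δ0: s0=1 s4=0 s6=1 s10=0 s2=0 s1=0 s5=0 s9=0 clk=1 s3=0 s8=1 s7=1
  Δ1: clk:1→0
  (1Δ to stable)
t=2 Δ0: s0=1 s4=0 s6=1 s10=0 s2=0 s1=0 s5=0 s9=0 clk=0 s3=0 s8=1 s7=1
  Δ1: clk:0→1
  Δ2: s3:0→1
  Δ3: s4:0→1, s10:0→1
  Δ4: s5:0→1
  Δ5: s6:1→0
  Δ6: s4:1→0
  (6Δ to stable)
t=3 Δ0: s0=1 s4=0 s6=0 s10=1 s2=0 s1=0 s5=1 s9=0 clk=1 s3=1 s8=1 s7=1
  Δ1: clk:1→0
  (1Δ to stable)
t=4 Δ0: s0=1 s4=0 s6=0 s10=1 s2=0 s1=0 s5=1 s9=0 clk=0 s3=1 s8=1 s7=1
  Δ1: clk:0→1
  Δ2: s3:1→0
  Δ3: s10:1→0
  Δ4: s5:1→0
  Δ5: s6:0→1
  (5Δ to stable)
t=5 Δ0: s0=1 s4=0 s6=1 s10=0 s2=0 s1=0 s5=0 s9=0 clk=1 s3=0 s8=1 s7=1
  Δ1: clk:1→0
  (1Δ to stable)
t=6 Δ0: s0=1 s4=0 s6=1 s10=0 s2=0 s1=0 s5=0 s9=0 clk=0 s3=0 s8=1 s7=1
  Δ1: clk:0→1
  Δ2: s3:0→1
  Δ3: s4:0→1, s10:0→1
  Δ4: s5:0→1
  Δ5: s6:1→0
  Δ6: s4:1→0
  (6Δ to stable)
t=7 Δ0: s0=1 s4=0 s6=0 s10=1 s2=0 s1=0 s5=1 s9=0 clk=1 s3=1 s8=1 s7=1
  Δ1: clk:1→0
  (1Δ to stable)
t=8 Δ0: s0=1 s4=0 s6=0 s10=1 s2=0 s1=0 s5=1 s9=0 clk=0 s3=1 s8=1 s7=1
  Δ1: clk:0→1
  Δ2: s3:1→0
  Δ3: s10:1→0
  Δ4: s5:1→0
  Δ5: s6:0→1
  (5Δ to stable)
t=9 Δ0: s0=1 s4=0 s6=1 s10=0 s2=0 s1=0 s5=0 s9=0 clk=1 s3=0 s8=1 s7=1
  Δ1: clk:1→0
  (1Δ to stable)

5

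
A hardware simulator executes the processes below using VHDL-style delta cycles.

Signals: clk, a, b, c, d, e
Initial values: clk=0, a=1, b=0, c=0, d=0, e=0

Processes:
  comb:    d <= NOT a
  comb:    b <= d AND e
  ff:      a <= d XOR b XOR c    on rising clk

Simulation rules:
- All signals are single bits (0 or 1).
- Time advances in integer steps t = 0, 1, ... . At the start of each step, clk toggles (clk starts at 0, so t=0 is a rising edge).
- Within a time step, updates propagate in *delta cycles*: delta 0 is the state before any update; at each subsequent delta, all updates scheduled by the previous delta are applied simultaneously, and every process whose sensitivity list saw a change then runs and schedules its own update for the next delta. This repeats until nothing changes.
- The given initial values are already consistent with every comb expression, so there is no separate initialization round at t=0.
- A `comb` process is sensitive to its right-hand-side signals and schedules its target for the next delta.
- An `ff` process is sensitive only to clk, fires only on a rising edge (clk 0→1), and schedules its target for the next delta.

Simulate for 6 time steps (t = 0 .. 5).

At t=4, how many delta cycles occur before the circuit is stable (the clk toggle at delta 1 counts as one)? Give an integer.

t0.Δ0 e=0 d=0 a=1 c=0 clk=0 b=0
t0.Δ1 e=0 d=0 a=1 c=0 clk=1 b=0
t0.Δ2 e=0 d=0 a=0 c=0 clk=1 b=0
t0.Δ3 e=0 d=1 a=0 c=0 clk=1 b=0
t1.Δ0 e=0 d=1 a=0 c=0 clk=1 b=0
t1.Δ1 e=0 d=1 a=0 c=0 clk=0 b=0
t2.Δ0 e=0 d=1 a=0 c=0 clk=0 b=0
t2.Δ1 e=0 d=1 a=0 c=0 clk=1 b=0
t2.Δ2 e=0 d=1 a=1 c=0 clk=1 b=0
t2.Δ3 e=0 d=0 a=1 c=0 clk=1 b=0
t3.Δ0 e=0 d=0 a=1 c=0 clk=1 b=0
t3.Δ1 e=0 d=0 a=1 c=0 clk=0 b=0
t4.Δ0 e=0 d=0 a=1 c=0 clk=0 b=0
t4.Δ1 e=0 d=0 a=1 c=0 clk=1 b=0
t4.Δ2 e=0 d=0 a=0 c=0 clk=1 b=0
t4.Δ3 e=0 d=1 a=0 c=0 clk=1 b=0
t5.Δ0 e=0 d=1 a=0 c=0 clk=1 b=0
t5.Δ1 e=0 d=1 a=0 c=0 clk=0 b=0

3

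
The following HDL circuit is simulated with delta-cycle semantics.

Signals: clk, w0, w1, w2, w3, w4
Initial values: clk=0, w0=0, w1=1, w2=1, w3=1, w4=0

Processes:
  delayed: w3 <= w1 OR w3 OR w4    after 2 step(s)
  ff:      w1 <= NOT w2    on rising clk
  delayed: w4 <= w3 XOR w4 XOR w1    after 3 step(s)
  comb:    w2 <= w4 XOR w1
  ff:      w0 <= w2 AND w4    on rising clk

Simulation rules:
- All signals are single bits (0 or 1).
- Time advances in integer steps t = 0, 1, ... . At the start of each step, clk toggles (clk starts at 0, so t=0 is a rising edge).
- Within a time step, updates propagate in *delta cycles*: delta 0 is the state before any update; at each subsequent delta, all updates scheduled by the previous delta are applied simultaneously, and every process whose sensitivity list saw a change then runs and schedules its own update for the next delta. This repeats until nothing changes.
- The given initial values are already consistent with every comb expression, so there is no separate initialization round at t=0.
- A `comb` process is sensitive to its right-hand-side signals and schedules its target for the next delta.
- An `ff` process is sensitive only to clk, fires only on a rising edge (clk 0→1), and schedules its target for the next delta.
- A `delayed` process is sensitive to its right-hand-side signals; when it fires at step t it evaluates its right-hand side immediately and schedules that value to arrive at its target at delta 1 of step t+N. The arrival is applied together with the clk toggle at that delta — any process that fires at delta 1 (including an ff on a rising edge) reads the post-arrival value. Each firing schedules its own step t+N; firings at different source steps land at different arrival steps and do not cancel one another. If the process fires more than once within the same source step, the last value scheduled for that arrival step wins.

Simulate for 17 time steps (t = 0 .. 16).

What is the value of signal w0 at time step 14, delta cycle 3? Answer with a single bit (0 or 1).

t=0 Δ0: w2=1 w1=1 w4=0 w0=0 clk=0 w3=1
  Δ1: clk:0→1
  Δ2: w1:1→0
  Δ3: w2:1→0
  (3Δ to stable)
t=1 Δ0: w2=0 w1=0 w4=0 w0=0 clk=1 w3=1
  Δ1: clk:1→0
  (1Δ to stable)
t=2 Δ0: w2=0 w1=0 w4=0 w0=0 clk=0 w3=1
  Δ1: clk:0→1
  Δ2: w1:0→1
  Δ3: w2:0→1
  (3Δ to stable)
t=3 Δ0: w2=1 w1=1 w4=0 w0=0 clk=1 w3=1
  Δ1: w4:0→1, clk:1→0
  Δ2: w2:1→0
  (2Δ to stable)
t=4 Δ0: w2=0 w1=1 w4=1 w0=0 clk=0 w3=1
  Δ1: clk:0→1
  (1Δ to stable)
t=5 Δ0: w2=0 w1=1 w4=1 w0=0 clk=1 w3=1
  Δ1: w4:1→0, clk:1→0
  Δ2: w2:0→1
  (2Δ to stable)
t=6 Δ0: w2=1 w1=1 w4=0 w0=0 clk=0 w3=1
  Δ1: w4:0→1, clk:0→1
  Δ2: w2:1→0, w1:1→0, w0:0→1
  Δ3: w2:0→1
  (3Δ to stable)
t=7 Δ0: w2=1 w1=0 w4=1 w0=1 clk=1 w3=1
  Δ1: clk:1→0
  (1Δ to stable)
t=8 Δ0: w2=1 w1=0 w4=1 w0=1 clk=0 w3=1
  Δ1: w4:1→0, clk:0→1
  Δ2: w2:1→0, w0:1→0
  (2Δ to stable)
t=9 Δ0: w2=0 w1=0 w4=0 w0=0 clk=1 w3=1
  Δ1: clk:1→0
  (1Δ to stable)
t=10 Δ0: w2=0 w1=0 w4=0 w0=0 clk=0 w3=1
  Δ1: clk:0→1
  Δ2: w1:0→1
  Δ3: w2:0→1
  (3Δ to stable)
t=11 Δ0: w2=1 w1=1 w4=0 w0=0 clk=1 w3=1
  Δ1: w4:0→1, clk:1→0
  Δ2: w2:1→0
  (2Δ to stable)
t=12 Δ0: w2=0 w1=1 w4=1 w0=0 clk=0 w3=1
  Δ1: clk:0→1
  (1Δ to stable)
t=13 Δ0: w2=0 w1=1 w4=1 w0=0 clk=1 w3=1
  Δ1: w4:1→0, clk:1→0
  Δ2: w2:0→1
  (2Δ to stable)
t=14 Δ0: w2=1 w1=1 w4=0 w0=0 clk=0 w3=1
  Δ1: w4:0→1, clk:0→1
  Δ2: w2:1→0, w1:1→0, w0:0→1
  Δ3: w2:0→1
  (3Δ to stable)
t=15 Δ0: w2=1 w1=0 w4=1 w0=1 clk=1 w3=1
  Δ1: clk:1→0
  (1Δ to stable)
t=16 Δ0: w2=1 w1=0 w4=1 w0=1 clk=0 w3=1
  Δ1: w4:1→0, clk:0→1
  Δ2: w2:1→0, w0:1→0
  (2Δ to stable)

1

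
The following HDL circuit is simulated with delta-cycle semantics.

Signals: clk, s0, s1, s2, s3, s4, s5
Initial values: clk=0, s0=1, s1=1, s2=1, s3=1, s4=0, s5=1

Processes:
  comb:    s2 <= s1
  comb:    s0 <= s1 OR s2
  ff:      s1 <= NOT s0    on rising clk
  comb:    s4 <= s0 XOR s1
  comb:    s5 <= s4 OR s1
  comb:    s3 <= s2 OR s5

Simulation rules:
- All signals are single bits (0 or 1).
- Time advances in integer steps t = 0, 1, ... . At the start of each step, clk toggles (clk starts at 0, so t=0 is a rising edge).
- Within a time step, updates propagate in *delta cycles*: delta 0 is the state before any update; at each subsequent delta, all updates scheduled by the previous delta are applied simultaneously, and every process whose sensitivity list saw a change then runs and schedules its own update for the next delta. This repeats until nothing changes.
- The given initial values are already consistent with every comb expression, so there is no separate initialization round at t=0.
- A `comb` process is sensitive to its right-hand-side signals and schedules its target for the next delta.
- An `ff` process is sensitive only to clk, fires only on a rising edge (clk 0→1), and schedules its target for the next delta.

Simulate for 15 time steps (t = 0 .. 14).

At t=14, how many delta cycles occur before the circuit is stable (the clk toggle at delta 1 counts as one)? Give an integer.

[bits: s1,clk,s3,s4,s5,s2,s0]
t=0: Δ0=1010111 Δ1=1110111 Δ2=0110111 Δ3=0111001 Δ4=0101100 Δ5=0110100 Δ6=0110000 Δ7=0100000 | 7Δ
t=1: Δ0=0100000 Δ1=0000000 | 1Δ
t=2: Δ0=0000000 Δ1=0100000 Δ2=1100000 Δ3=1101111 Δ4=1110111 | 4Δ
t=3: Δ0=1110111 Δ1=1010111 | 1Δ
t=4: Δ0=1010111 Δ1=1110111 Δ2=0110111 Δ3=0111001 Δ4=0101100 Δ5=0110100 Δ6=0110000 Δ7=0100000 | 7Δ
t=5: Δ0=0100000 Δ1=0000000 | 1Δ
t=6: Δ0=0000000 Δ1=0100000 Δ2=1100000 Δ3=1101111 Δ4=1110111 | 4Δ
t=7: Δ0=1110111 Δ1=1010111 | 1Δ
t=8: Δ0=1010111 Δ1=1110111 Δ2=0110111 Δ3=0111001 Δ4=0101100 Δ5=0110100 Δ6=0110000 Δ7=0100000 | 7Δ
t=9: Δ0=0100000 Δ1=0000000 | 1Δ
t=10: Δ0=0000000 Δ1=0100000 Δ2=1100000 Δ3=1101111 Δ4=1110111 | 4Δ
t=11: Δ0=1110111 Δ1=1010111 | 1Δ
t=12: Δ0=1010111 Δ1=1110111 Δ2=0110111 Δ3=0111001 Δ4=0101100 Δ5=0110100 Δ6=0110000 Δ7=0100000 | 7Δ
t=13: Δ0=0100000 Δ1=0000000 | 1Δ
t=14: Δ0=0000000 Δ1=0100000 Δ2=1100000 Δ3=1101111 Δ4=1110111 | 4Δ

4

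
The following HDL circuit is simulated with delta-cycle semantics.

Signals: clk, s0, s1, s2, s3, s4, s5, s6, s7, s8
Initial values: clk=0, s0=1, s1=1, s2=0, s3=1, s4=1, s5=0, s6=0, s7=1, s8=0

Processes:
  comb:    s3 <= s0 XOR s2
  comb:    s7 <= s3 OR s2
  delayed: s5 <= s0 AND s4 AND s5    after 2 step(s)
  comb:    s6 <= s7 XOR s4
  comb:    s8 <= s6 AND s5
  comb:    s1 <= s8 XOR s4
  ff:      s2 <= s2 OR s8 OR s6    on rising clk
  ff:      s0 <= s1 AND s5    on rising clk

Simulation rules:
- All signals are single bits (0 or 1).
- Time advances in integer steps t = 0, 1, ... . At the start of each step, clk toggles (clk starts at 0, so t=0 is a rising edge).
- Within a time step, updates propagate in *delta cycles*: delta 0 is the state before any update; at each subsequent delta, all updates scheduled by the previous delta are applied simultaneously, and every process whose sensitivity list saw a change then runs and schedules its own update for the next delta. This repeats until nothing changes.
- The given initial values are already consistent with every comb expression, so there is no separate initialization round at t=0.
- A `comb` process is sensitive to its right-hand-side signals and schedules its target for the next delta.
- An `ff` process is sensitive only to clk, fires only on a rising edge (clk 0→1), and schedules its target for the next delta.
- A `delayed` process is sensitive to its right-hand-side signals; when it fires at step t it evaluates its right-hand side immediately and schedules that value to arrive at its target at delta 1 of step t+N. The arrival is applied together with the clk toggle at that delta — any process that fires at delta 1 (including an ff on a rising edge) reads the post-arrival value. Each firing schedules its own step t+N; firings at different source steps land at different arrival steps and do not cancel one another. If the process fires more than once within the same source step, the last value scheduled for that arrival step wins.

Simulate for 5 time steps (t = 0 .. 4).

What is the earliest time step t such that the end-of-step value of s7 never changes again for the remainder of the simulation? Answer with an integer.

2

t0.Δ0 s5=0 s7=1 s4=1 s0=1 clk=0 s8=0 s1=1 s3=1 s6=0 s2=0
t0.Δ1 s5=0 s7=1 s4=1 s0=1 clk=1 s8=0 s1=1 s3=1 s6=0 s2=0
t0.Δ2 s5=0 s7=1 s4=1 s0=0 clk=1 s8=0 s1=1 s3=1 s6=0 s2=0
t0.Δ3 s5=0 s7=1 s4=1 s0=0 clk=1 s8=0 s1=1 s3=0 s6=0 s2=0
t0.Δ4 s5=0 s7=0 s4=1 s0=0 clk=1 s8=0 s1=1 s3=0 s6=0 s2=0
t0.Δ5 s5=0 s7=0 s4=1 s0=0 clk=1 s8=0 s1=1 s3=0 s6=1 s2=0
t1.Δ0 s5=0 s7=0 s4=1 s0=0 clk=1 s8=0 s1=1 s3=0 s6=1 s2=0
t1.Δ1 s5=0 s7=0 s4=1 s0=0 clk=0 s8=0 s1=1 s3=0 s6=1 s2=0
t2.Δ0 s5=0 s7=0 s4=1 s0=0 clk=0 s8=0 s1=1 s3=0 s6=1 s2=0
t2.Δ1 s5=0 s7=0 s4=1 s0=0 clk=1 s8=0 s1=1 s3=0 s6=1 s2=0
t2.Δ2 s5=0 s7=0 s4=1 s0=0 clk=1 s8=0 s1=1 s3=0 s6=1 s2=1
t2.Δ3 s5=0 s7=1 s4=1 s0=0 clk=1 s8=0 s1=1 s3=1 s6=1 s2=1
t2.Δ4 s5=0 s7=1 s4=1 s0=0 clk=1 s8=0 s1=1 s3=1 s6=0 s2=1
t3.Δ0 s5=0 s7=1 s4=1 s0=0 clk=1 s8=0 s1=1 s3=1 s6=0 s2=1
t3.Δ1 s5=0 s7=1 s4=1 s0=0 clk=0 s8=0 s1=1 s3=1 s6=0 s2=1
t4.Δ0 s5=0 s7=1 s4=1 s0=0 clk=0 s8=0 s1=1 s3=1 s6=0 s2=1
t4.Δ1 s5=0 s7=1 s4=1 s0=0 clk=1 s8=0 s1=1 s3=1 s6=0 s2=1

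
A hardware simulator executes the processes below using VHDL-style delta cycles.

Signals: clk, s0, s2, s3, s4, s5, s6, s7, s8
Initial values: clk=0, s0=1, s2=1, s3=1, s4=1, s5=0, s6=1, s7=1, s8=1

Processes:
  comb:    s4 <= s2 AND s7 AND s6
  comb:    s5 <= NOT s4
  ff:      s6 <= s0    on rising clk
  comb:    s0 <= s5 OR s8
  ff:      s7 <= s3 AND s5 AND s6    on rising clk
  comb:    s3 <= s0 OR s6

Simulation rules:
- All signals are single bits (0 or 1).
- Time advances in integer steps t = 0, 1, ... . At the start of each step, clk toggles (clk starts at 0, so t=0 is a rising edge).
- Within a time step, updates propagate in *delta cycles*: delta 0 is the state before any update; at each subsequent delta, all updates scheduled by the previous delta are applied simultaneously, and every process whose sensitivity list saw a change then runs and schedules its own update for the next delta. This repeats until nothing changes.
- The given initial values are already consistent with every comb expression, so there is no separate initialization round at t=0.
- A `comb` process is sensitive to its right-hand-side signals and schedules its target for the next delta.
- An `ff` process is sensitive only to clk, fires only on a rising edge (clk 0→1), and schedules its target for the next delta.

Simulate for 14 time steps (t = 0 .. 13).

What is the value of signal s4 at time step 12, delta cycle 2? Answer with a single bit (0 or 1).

1

t0.Δ0 s3=1 s5=0 s8=1 s0=1 s7=1 clk=0 s6=1 s4=1 s2=1
t0.Δ1 s3=1 s5=0 s8=1 s0=1 s7=1 clk=1 s6=1 s4=1 s2=1
t0.Δ2 s3=1 s5=0 s8=1 s0=1 s7=0 clk=1 s6=1 s4=1 s2=1
t0.Δ3 s3=1 s5=0 s8=1 s0=1 s7=0 clk=1 s6=1 s4=0 s2=1
t0.Δ4 s3=1 s5=1 s8=1 s0=1 s7=0 clk=1 s6=1 s4=0 s2=1
t1.Δ0 s3=1 s5=1 s8=1 s0=1 s7=0 clk=1 s6=1 s4=0 s2=1
t1.Δ1 s3=1 s5=1 s8=1 s0=1 s7=0 clk=0 s6=1 s4=0 s2=1
t2.Δ0 s3=1 s5=1 s8=1 s0=1 s7=0 clk=0 s6=1 s4=0 s2=1
t2.Δ1 s3=1 s5=1 s8=1 s0=1 s7=0 clk=1 s6=1 s4=0 s2=1
t2.Δ2 s3=1 s5=1 s8=1 s0=1 s7=1 clk=1 s6=1 s4=0 s2=1
t2.Δ3 s3=1 s5=1 s8=1 s0=1 s7=1 clk=1 s6=1 s4=1 s2=1
t2.Δ4 s3=1 s5=0 s8=1 s0=1 s7=1 clk=1 s6=1 s4=1 s2=1
t3.Δ0 s3=1 s5=0 s8=1 s0=1 s7=1 clk=1 s6=1 s4=1 s2=1
t3.Δ1 s3=1 s5=0 s8=1 s0=1 s7=1 clk=0 s6=1 s4=1 s2=1
t4.Δ0 s3=1 s5=0 s8=1 s0=1 s7=1 clk=0 s6=1 s4=1 s2=1
t4.Δ1 s3=1 s5=0 s8=1 s0=1 s7=1 clk=1 s6=1 s4=1 s2=1
t4.Δ2 s3=1 s5=0 s8=1 s0=1 s7=0 clk=1 s6=1 s4=1 s2=1
t4.Δ3 s3=1 s5=0 s8=1 s0=1 s7=0 clk=1 s6=1 s4=0 s2=1
t4.Δ4 s3=1 s5=1 s8=1 s0=1 s7=0 clk=1 s6=1 s4=0 s2=1
t5.Δ0 s3=1 s5=1 s8=1 s0=1 s7=0 clk=1 s6=1 s4=0 s2=1
t5.Δ1 s3=1 s5=1 s8=1 s0=1 s7=0 clk=0 s6=1 s4=0 s2=1
t6.Δ0 s3=1 s5=1 s8=1 s0=1 s7=0 clk=0 s6=1 s4=0 s2=1
t6.Δ1 s3=1 s5=1 s8=1 s0=1 s7=0 clk=1 s6=1 s4=0 s2=1
t6.Δ2 s3=1 s5=1 s8=1 s0=1 s7=1 clk=1 s6=1 s4=0 s2=1
t6.Δ3 s3=1 s5=1 s8=1 s0=1 s7=1 clk=1 s6=1 s4=1 s2=1
t6.Δ4 s3=1 s5=0 s8=1 s0=1 s7=1 clk=1 s6=1 s4=1 s2=1
t7.Δ0 s3=1 s5=0 s8=1 s0=1 s7=1 clk=1 s6=1 s4=1 s2=1
t7.Δ1 s3=1 s5=0 s8=1 s0=1 s7=1 clk=0 s6=1 s4=1 s2=1
t8.Δ0 s3=1 s5=0 s8=1 s0=1 s7=1 clk=0 s6=1 s4=1 s2=1
t8.Δ1 s3=1 s5=0 s8=1 s0=1 s7=1 clk=1 s6=1 s4=1 s2=1
t8.Δ2 s3=1 s5=0 s8=1 s0=1 s7=0 clk=1 s6=1 s4=1 s2=1
t8.Δ3 s3=1 s5=0 s8=1 s0=1 s7=0 clk=1 s6=1 s4=0 s2=1
t8.Δ4 s3=1 s5=1 s8=1 s0=1 s7=0 clk=1 s6=1 s4=0 s2=1
t9.Δ0 s3=1 s5=1 s8=1 s0=1 s7=0 clk=1 s6=1 s4=0 s2=1
t9.Δ1 s3=1 s5=1 s8=1 s0=1 s7=0 clk=0 s6=1 s4=0 s2=1
t10.Δ0 s3=1 s5=1 s8=1 s0=1 s7=0 clk=0 s6=1 s4=0 s2=1
t10.Δ1 s3=1 s5=1 s8=1 s0=1 s7=0 clk=1 s6=1 s4=0 s2=1
t10.Δ2 s3=1 s5=1 s8=1 s0=1 s7=1 clk=1 s6=1 s4=0 s2=1
t10.Δ3 s3=1 s5=1 s8=1 s0=1 s7=1 clk=1 s6=1 s4=1 s2=1
t10.Δ4 s3=1 s5=0 s8=1 s0=1 s7=1 clk=1 s6=1 s4=1 s2=1
t11.Δ0 s3=1 s5=0 s8=1 s0=1 s7=1 clk=1 s6=1 s4=1 s2=1
t11.Δ1 s3=1 s5=0 s8=1 s0=1 s7=1 clk=0 s6=1 s4=1 s2=1
t12.Δ0 s3=1 s5=0 s8=1 s0=1 s7=1 clk=0 s6=1 s4=1 s2=1
t12.Δ1 s3=1 s5=0 s8=1 s0=1 s7=1 clk=1 s6=1 s4=1 s2=1
t12.Δ2 s3=1 s5=0 s8=1 s0=1 s7=0 clk=1 s6=1 s4=1 s2=1
t12.Δ3 s3=1 s5=0 s8=1 s0=1 s7=0 clk=1 s6=1 s4=0 s2=1
t12.Δ4 s3=1 s5=1 s8=1 s0=1 s7=0 clk=1 s6=1 s4=0 s2=1
t13.Δ0 s3=1 s5=1 s8=1 s0=1 s7=0 clk=1 s6=1 s4=0 s2=1
t13.Δ1 s3=1 s5=1 s8=1 s0=1 s7=0 clk=0 s6=1 s4=0 s2=1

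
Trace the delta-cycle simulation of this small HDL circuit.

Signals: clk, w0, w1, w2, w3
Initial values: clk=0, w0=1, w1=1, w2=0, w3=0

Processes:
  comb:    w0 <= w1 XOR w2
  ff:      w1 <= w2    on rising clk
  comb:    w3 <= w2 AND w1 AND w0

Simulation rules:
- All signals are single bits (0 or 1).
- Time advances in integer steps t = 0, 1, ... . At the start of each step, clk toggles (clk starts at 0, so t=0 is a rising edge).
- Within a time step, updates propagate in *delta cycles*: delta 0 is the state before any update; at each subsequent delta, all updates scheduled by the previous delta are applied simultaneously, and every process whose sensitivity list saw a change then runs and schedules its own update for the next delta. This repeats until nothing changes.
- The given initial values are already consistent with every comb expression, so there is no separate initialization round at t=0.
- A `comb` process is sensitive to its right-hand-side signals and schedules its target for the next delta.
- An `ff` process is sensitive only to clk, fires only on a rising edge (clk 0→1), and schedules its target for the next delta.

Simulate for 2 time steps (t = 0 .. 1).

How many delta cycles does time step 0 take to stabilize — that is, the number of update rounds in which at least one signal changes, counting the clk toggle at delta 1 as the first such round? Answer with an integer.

t0.Δ0 w3=0 w2=0 clk=0 w1=1 w0=1
t0.Δ1 w3=0 w2=0 clk=1 w1=1 w0=1
t0.Δ2 w3=0 w2=0 clk=1 w1=0 w0=1
t0.Δ3 w3=0 w2=0 clk=1 w1=0 w0=0
t1.Δ0 w3=0 w2=0 clk=1 w1=0 w0=0
t1.Δ1 w3=0 w2=0 clk=0 w1=0 w0=0

3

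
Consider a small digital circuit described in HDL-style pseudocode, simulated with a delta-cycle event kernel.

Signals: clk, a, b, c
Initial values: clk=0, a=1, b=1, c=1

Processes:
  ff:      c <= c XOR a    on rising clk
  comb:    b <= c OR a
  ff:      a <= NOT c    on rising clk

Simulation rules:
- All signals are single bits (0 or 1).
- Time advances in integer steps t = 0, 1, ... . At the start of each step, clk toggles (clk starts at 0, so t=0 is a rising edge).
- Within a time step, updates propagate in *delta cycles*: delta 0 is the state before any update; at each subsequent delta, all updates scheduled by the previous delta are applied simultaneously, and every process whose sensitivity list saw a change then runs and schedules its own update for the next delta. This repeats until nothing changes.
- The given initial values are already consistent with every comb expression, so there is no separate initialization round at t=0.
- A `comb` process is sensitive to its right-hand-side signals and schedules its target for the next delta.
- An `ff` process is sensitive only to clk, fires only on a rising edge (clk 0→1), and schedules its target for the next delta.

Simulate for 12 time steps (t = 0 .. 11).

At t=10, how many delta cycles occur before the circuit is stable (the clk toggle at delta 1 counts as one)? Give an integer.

t=0 Δ0: b=1 clk=0 c=1 a=1
  Δ1: clk:0→1
  Δ2: c:1→0, a:1→0
  Δ3: b:1→0
  (3Δ to stable)
t=1 Δ0: b=0 clk=1 c=0 a=0
  Δ1: clk:1→0
  (1Δ to stable)
t=2 Δ0: b=0 clk=0 c=0 a=0
  Δ1: clk:0→1
  Δ2: a:0→1
  Δ3: b:0→1
  (3Δ to stable)
t=3 Δ0: b=1 clk=1 c=0 a=1
  Δ1: clk:1→0
  (1Δ to stable)
t=4 Δ0: b=1 clk=0 c=0 a=1
  Δ1: clk:0→1
  Δ2: c:0→1
  (2Δ to stable)
t=5 Δ0: b=1 clk=1 c=1 a=1
  Δ1: clk:1→0
  (1Δ to stable)
t=6 Δ0: b=1 clk=0 c=1 a=1
  Δ1: clk:0→1
  Δ2: c:1→0, a:1→0
  Δ3: b:1→0
  (3Δ to stable)
t=7 Δ0: b=0 clk=1 c=0 a=0
  Δ1: clk:1→0
  (1Δ to stable)
t=8 Δ0: b=0 clk=0 c=0 a=0
  Δ1: clk:0→1
  Δ2: a:0→1
  Δ3: b:0→1
  (3Δ to stable)
t=9 Δ0: b=1 clk=1 c=0 a=1
  Δ1: clk:1→0
  (1Δ to stable)
t=10 Δ0: b=1 clk=0 c=0 a=1
  Δ1: clk:0→1
  Δ2: c:0→1
  (2Δ to stable)
t=11 Δ0: b=1 clk=1 c=1 a=1
  Δ1: clk:1→0
  (1Δ to stable)

2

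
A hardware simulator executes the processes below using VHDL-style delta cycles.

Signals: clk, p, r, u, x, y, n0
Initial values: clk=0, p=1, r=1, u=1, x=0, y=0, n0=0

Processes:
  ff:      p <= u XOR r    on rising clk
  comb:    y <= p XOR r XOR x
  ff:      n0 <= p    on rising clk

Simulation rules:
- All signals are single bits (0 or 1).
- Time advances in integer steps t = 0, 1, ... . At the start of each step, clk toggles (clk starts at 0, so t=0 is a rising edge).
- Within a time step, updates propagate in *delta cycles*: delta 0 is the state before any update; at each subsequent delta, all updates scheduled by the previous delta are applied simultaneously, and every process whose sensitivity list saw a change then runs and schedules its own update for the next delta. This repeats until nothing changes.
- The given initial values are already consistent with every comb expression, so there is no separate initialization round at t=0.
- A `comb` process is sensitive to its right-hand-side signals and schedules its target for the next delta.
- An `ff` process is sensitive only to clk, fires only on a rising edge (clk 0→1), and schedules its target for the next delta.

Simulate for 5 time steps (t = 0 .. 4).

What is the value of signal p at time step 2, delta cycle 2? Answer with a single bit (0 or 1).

0

t=0 Δ0: n0=0 clk=0 p=1 x=0 y=0 u=1 r=1
  Δ1: clk:0→1
  Δ2: n0:0→1, p:1→0
  Δ3: y:0→1
  (3Δ to stable)
t=1 Δ0: n0=1 clk=1 p=0 x=0 y=1 u=1 r=1
  Δ1: clk:1→0
  (1Δ to stable)
t=2 Δ0: n0=1 clk=0 p=0 x=0 y=1 u=1 r=1
  Δ1: clk:0→1
  Δ2: n0:1→0
  (2Δ to stable)
t=3 Δ0: n0=0 clk=1 p=0 x=0 y=1 u=1 r=1
  Δ1: clk:1→0
  (1Δ to stable)
t=4 Δ0: n0=0 clk=0 p=0 x=0 y=1 u=1 r=1
  Δ1: clk:0→1
  (1Δ to stable)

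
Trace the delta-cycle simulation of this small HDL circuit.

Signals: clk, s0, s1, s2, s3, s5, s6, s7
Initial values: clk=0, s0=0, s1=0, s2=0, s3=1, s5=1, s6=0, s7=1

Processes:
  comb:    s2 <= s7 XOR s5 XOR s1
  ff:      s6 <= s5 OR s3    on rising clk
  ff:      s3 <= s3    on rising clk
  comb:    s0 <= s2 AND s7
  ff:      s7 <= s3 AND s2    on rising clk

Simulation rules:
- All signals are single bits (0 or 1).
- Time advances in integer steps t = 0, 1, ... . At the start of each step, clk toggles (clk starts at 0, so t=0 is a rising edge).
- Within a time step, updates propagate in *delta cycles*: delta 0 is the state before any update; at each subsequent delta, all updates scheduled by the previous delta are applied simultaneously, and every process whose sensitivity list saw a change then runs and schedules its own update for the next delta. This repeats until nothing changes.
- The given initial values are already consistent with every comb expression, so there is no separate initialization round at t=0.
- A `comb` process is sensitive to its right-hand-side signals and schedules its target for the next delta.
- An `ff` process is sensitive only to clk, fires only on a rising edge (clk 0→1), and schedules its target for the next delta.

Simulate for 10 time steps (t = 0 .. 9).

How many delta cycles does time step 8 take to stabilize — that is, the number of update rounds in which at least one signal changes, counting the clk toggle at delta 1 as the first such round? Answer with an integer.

3

[bits: s0,s3,s7,s5,s2,s6,clk,s1]
t=0: Δ0=01110000 Δ1=01110010 Δ2=01010110 Δ3=01011110 | 3Δ
t=1: Δ0=01011110 Δ1=01011100 | 1Δ
t=2: Δ0=01011100 Δ1=01011110 Δ2=01111110 Δ3=11110110 Δ4=01110110 | 4Δ
t=3: Δ0=01110110 Δ1=01110100 | 1Δ
t=4: Δ0=01110100 Δ1=01110110 Δ2=01010110 Δ3=01011110 | 3Δ
t=5: Δ0=01011110 Δ1=01011100 | 1Δ
t=6: Δ0=01011100 Δ1=01011110 Δ2=01111110 Δ3=11110110 Δ4=01110110 | 4Δ
t=7: Δ0=01110110 Δ1=01110100 | 1Δ
t=8: Δ0=01110100 Δ1=01110110 Δ2=01010110 Δ3=01011110 | 3Δ
t=9: Δ0=01011110 Δ1=01011100 | 1Δ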